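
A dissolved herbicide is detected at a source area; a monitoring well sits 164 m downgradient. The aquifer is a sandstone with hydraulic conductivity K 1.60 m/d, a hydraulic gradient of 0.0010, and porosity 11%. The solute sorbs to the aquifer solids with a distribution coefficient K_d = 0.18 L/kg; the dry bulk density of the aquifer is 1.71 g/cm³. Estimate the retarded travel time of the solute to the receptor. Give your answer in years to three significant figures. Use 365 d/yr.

Specific discharge q = 1.60 × 0.0010 = 0.001600 m/d
Average linear velocity = 0.001600 / 0.11 = 0.01455 m/d
Retardation R = 1 + ρ_b·K_d/n = 1 + 1.71×0.18/0.11 = 3.798
Contaminant velocity v_c = v/R = 0.01455/3.798 = 0.003830 m/d
t = L/v_c = 164/0.003830 = 42820 d
   = 42820/365 = 117 yr

117 years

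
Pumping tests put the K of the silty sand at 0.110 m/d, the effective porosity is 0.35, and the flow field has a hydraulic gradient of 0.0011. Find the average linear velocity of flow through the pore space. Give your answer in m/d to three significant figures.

3.46e-4 m/d

q = Ki = 0.110 × 0.0011 = 1.210e-4 m/d
v_s = q/n_e = 1.210e-4/0.35 = 3.457e-4 m/d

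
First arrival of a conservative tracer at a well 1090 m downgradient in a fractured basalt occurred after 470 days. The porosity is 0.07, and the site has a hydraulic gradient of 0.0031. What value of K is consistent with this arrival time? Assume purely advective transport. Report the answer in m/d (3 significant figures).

v = L / t = 1090 / 470 = 2.319 m/d
K = v · n / i = 2.319 × 0.07 / 0.0031 = 52.4 m/d

52.4 m/d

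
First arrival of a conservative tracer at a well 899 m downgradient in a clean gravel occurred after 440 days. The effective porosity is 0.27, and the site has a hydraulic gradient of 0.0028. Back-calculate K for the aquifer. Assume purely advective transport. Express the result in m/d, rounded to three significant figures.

v = L / t = 899 / 440 = 2.043 m/d
K = v · n / i = 2.043 × 0.27 / 0.0028 = 197 m/d

197 m/d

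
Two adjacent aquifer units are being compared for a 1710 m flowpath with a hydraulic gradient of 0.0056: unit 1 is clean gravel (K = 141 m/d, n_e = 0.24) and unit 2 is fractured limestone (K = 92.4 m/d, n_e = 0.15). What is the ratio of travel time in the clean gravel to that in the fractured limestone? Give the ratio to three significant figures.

Unit 1 (clean gravel): v = 141×0.0056/0.24 = 3.290 m/d, t = 1710/3.290 = 519.8 d
Unit 2 (fractured limestone): v = 92.4×0.0056/0.15 = 3.450 m/d, t = 1710/3.450 = 495.7 d
t(clean gravel) / t(fractured limestone) = 519.8/495.7 = 1.05

1.05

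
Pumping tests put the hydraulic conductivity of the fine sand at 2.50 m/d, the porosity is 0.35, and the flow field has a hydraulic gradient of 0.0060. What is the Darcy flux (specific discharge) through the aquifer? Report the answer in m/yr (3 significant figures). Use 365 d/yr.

Specific discharge q = 2.50 × 0.0060 = 0.01500 m/d
   = 0.01500 × 365 = 5.48 m/yr

5.48 m/yr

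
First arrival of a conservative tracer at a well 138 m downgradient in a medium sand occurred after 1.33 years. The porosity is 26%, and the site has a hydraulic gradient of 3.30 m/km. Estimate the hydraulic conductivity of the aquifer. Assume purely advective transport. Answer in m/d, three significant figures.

22.4 m/d

t = 1.33 years = 485.5 d
v = L / t = 138 / 485.5 = 0.2843 m/d
K = v · n / i = 0.2843 × 0.26 / 0.0033 = 22.4 m/d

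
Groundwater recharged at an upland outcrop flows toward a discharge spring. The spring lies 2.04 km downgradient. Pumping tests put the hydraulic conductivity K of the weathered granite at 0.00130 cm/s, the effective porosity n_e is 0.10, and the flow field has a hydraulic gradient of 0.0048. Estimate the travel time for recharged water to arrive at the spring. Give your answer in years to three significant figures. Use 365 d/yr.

104 years

K = 0.00130 cm/s × 864 = 1.123 m/d
Specific discharge q = 1.123 × 0.0048 = 0.005391 m/d
Seepage velocity v = q / n = 0.005391 / 0.10 = 0.05391 m/d
L = 2.04 km = 2040 m
t = L / v = 2040 / 0.05391 = 37840 d
   = 37840 / 365 = 104 yr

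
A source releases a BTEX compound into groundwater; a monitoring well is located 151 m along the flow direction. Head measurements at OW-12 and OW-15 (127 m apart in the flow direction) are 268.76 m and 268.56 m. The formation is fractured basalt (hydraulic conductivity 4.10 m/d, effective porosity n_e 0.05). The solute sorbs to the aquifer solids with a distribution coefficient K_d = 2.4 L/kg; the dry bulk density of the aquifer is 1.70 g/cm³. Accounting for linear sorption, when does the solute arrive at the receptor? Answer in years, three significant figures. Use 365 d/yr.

Hydraulic gradient i = (268.76 − 268.56) / 127 = 0.20 / 127 = 0.001575
q = Ki = 4.10 × 0.001575 = 0.006457 m/d
v = Ki/n = 4.10·0.001575/0.05 = 0.1291 m/d
Retardation R = 1 + ρ_b·K_d/n = 1 + 1.70×2.4/0.05 = 82.60
Contaminant velocity v_c = v/R = 0.1291/82.60 = 0.001563 m/d
t = L/v_c = 151/0.001563 = 96590 d
   = 96590/365 = 265 yr

265 years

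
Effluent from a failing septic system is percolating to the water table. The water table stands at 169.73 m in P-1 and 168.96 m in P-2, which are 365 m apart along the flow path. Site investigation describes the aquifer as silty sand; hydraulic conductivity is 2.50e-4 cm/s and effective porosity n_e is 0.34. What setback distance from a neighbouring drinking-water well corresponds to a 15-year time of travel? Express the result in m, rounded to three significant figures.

7.34 m

Hydraulic gradient i = (169.73 − 168.96) / 365 = 0.77 / 365 = 0.002110
K = 2.50e-4 cm/s × 864 = 0.2160 m/d
Specific discharge q = 0.2160 × 0.002110 = 4.557e-4 m/d
Average linear velocity = 4.557e-4 / 0.34 = 0.001340 m/d
T = 15 yr × 365 = 5475 d
L = v × T = 0.001340 × 5475 = 7.338 m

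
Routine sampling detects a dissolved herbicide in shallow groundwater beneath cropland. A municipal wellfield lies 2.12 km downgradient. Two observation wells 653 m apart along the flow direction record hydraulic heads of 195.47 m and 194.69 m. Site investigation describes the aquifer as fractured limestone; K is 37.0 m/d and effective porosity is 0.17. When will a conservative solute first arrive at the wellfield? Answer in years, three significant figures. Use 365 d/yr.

22.3 years

Hydraulic gradient i = (195.47 − 194.69) / 653 = 0.78 / 653 = 0.001194
Darcy flux q = K·i = 37.0 × 0.001194 = 0.04420 m/d
Average linear velocity = 0.04420 / 0.17 = 0.2600 m/d
L = 2.12 km = 2120 m
t = L / v = 2120 / 0.2600 = 8155 d
   = 8155 / 365 = 22.3 yr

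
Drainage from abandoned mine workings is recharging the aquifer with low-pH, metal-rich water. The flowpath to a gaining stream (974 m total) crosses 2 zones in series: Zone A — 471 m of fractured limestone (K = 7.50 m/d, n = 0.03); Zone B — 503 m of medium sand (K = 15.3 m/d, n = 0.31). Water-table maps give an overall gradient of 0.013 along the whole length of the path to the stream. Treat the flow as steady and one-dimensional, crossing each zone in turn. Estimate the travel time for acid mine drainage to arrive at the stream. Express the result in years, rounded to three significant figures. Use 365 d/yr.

Continuity: the same q passes through each zone, so ΔH = q·Σ(L_j/K_j) — the zones act as resistances in series.
Σ(L/K) = 471/7.50 + 503/15.3 = 62.80 + 32.88 = 95.68 d
K_eq = L_total / Σ(L/K) = 974 / 95.68 = 10.18 m/d
q = K_eq · i = 10.18 × 0.013 = 0.1323 m/d (same in every zone)
Zone A: v = q/n = 0.1323/0.03 = 4.411 m/d → t_A = 471/4.411 = 106.8 d
Zone B: v = q/n = 0.1323/0.31 = 0.4269 m/d → t_B = 503/0.4269 = 1178 d
Total t = 106.8 + 1178 = 1285 d
   = 1285 / 365 = 3.52 yr

3.52 years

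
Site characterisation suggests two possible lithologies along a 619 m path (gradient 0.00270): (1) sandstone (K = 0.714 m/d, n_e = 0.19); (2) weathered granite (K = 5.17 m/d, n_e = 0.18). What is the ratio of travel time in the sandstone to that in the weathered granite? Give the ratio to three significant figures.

Unit 1 (sandstone): v = 0.714×0.0027/0.19 = 0.01015 m/d, t = 619/0.01015 = 61010 d
Unit 2 (weathered granite): v = 5.17×0.0027/0.18 = 0.07755 m/d, t = 619/0.07755 = 7982 d
t(sandstone) / t(weathered granite) = 61010/7982 = 7.64

7.64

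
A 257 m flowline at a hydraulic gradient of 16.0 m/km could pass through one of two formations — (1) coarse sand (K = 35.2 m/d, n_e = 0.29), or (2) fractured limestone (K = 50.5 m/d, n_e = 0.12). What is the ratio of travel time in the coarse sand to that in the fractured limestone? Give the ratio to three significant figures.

3.47

Unit 1 (coarse sand): v = 35.2×0.016/0.29 = 1.942 m/d, t = 257/1.942 = 132.3 d
Unit 2 (fractured limestone): v = 50.5×0.016/0.12 = 6.733 m/d, t = 257/6.733 = 38.17 d
t(coarse sand) / t(fractured limestone) = 132.3/38.17 = 3.47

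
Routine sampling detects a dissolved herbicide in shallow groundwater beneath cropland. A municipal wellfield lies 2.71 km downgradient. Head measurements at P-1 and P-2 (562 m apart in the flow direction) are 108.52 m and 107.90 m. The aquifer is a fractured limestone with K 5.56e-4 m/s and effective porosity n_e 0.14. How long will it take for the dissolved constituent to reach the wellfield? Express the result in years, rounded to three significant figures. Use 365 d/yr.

19.6 years

Hydraulic gradient i = (108.52 − 107.90) / 562 = 0.62 / 562 = 0.001103
K = 5.56e-4 m/s × 86400 s/d = 48.04 m/d
Darcy flux q = K·i = 48.04 × 0.001103 = 0.05300 m/d
Seepage velocity v = q / n = 0.05300 / 0.14 = 0.3785 m/d
L = 2.71 km = 2710 m
t = L / v = 2710 / 0.3785 = 7159 d
   = 7159 / 365 = 19.6 yr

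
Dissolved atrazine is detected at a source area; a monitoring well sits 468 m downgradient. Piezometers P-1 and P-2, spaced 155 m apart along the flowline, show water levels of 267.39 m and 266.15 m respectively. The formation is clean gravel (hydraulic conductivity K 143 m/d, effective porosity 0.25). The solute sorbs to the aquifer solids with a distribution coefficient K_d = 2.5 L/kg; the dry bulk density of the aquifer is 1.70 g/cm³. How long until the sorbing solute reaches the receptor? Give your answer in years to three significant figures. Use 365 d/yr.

Hydraulic gradient i = (267.39 − 266.15) / 155 = 1.24 / 155 = 0.008000
Darcy flux q = K·i = 143 × 0.008000 = 1.144 m/d
Average linear velocity = 1.144 / 0.25 = 4.576 m/d
Retardation R = 1 + ρ_b·K_d/n = 1 + 1.70×2.5/0.25 = 18.00
Contaminant velocity v_c = v/R = 4.576/18.00 = 0.2542 m/d
t = L/v_c = 468/0.2542 = 1841 d
   = 1841/365 = 5.04 yr

5.04 years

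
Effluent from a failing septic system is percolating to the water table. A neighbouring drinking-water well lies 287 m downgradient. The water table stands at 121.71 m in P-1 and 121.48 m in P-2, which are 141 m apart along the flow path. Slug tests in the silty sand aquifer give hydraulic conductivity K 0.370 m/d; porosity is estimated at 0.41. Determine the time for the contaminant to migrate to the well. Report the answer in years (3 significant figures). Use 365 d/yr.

534 years

Hydraulic gradient i = (121.71 − 121.48) / 141 = 0.23 / 141 = 0.001631
Specific discharge q = 0.370 × 0.001631 = 6.035e-4 m/d
v_s = q/n_e = 6.035e-4/0.41 = 0.001472 m/d
t = L / v = 287 / 0.001472 = 195000 d
   = 195000 / 365 = 534 yr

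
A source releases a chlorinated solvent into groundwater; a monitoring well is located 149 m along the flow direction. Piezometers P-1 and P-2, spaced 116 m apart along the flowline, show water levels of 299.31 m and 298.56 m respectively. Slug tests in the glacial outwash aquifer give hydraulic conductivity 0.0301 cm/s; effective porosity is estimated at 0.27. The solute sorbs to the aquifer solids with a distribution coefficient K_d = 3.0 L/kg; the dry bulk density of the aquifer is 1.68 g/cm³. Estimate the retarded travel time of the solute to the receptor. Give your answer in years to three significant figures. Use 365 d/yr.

Hydraulic gradient i = (299.31 − 298.56) / 116 = 0.75 / 116 = 0.006466
K = 0.0301 cm/s × 864 = 26.01 m/d
Specific discharge q = 26.01 × 0.006466 = 0.1681 m/d
Seepage velocity v = q / n = 0.1681 / 0.27 = 0.6228 m/d
Retardation R = 1 + ρ_b·K_d/n = 1 + 1.68×3.0/0.27 = 19.67
Contaminant velocity v_c = v/R = 0.6228/19.67 = 0.03167 m/d
t = L/v_c = 149/0.03167 = 4705 d
   = 4705/365 = 12.9 yr

12.9 years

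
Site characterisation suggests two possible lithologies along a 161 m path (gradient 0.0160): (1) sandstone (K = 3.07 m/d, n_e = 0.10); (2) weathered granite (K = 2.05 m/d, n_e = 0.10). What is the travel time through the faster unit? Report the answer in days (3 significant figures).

328 days

Unit 1 (sandstone): v = 3.07×0.016/0.10 = 0.4912 m/d, t = 161/0.4912 = 327.8 d
Unit 2 (weathered granite): v = 2.05×0.016/0.10 = 0.3280 m/d, t = 161/0.3280 = 490.9 d
Faster unit: t = 328 d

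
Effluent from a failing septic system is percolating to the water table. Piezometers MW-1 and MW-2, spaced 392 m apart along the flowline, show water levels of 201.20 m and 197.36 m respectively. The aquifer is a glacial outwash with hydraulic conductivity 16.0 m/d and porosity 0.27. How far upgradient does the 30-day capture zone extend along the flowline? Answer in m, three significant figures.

Hydraulic gradient i = (201.20 − 197.36) / 392 = 3.84 / 392 = 0.009796
q = Ki = 16.0 × 0.009796 = 0.1567 m/d
Average linear velocity = 0.1567 / 0.27 = 0.5805 m/d
L = v × T = 0.5805 × 30 = 17.41 m

17.4 m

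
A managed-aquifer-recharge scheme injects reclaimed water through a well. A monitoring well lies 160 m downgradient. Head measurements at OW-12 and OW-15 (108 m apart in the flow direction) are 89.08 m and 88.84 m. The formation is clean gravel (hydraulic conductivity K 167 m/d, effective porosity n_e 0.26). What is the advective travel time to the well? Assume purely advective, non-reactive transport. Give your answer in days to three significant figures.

112 days

Hydraulic gradient i = (89.08 − 88.84) / 108 = 0.24 / 108 = 0.002222
Specific discharge q = 167 × 0.002222 = 0.3711 m/d
Average linear velocity = 0.3711 / 0.26 = 1.427 m/d
t = L / v = 160 / 1.427 = 112.1 d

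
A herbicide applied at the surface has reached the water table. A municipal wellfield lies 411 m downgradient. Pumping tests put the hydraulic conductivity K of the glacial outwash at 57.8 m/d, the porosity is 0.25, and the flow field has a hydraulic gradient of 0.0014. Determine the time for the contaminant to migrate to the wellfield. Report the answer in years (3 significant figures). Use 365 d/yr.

q = Ki = 57.8 × 0.0014 = 0.08092 m/d
v = Ki/n = 57.8·0.0014/0.25 = 0.3237 m/d
t = L / v = 411 / 0.3237 = 1270 d
   = 1270 / 365 = 3.48 yr

3.48 years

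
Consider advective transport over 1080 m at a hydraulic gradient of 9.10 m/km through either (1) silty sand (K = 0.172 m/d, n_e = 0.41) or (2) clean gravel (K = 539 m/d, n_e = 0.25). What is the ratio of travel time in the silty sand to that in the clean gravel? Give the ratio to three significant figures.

5140

Unit 1 (silty sand): v = 0.172×0.0091/0.41 = 0.003818 m/d, t = 1080/0.003818 = 282900 d
Unit 2 (clean gravel): v = 539×0.0091/0.25 = 19.62 m/d, t = 1080/19.62 = 55.05 d
t(silty sand) / t(clean gravel) = 282900/55.05 = 5140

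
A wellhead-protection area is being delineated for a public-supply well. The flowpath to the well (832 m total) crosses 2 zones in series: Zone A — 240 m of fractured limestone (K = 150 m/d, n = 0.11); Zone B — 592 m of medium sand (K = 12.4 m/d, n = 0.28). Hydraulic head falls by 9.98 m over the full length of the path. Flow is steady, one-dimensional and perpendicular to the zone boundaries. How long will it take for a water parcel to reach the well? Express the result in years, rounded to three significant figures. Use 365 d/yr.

2.60 years

Continuity: the same q passes through each zone, so ΔH = q·Σ(L_j/K_j) — the zones act as resistances in series.
Σ(L/K) = 240/150 + 592/12.4 = 1.600 + 47.74 = 49.34 d
q = ΔH / Σ(L/K) = 9.98 / 49.34 = 0.2023 m/d (same in every zone)
Zone A: v = q/n = 0.2023/0.11 = 1.839 m/d → t_A = 240/1.839 = 130.5 d
Zone B: v = q/n = 0.2023/0.28 = 0.7224 m/d → t_B = 592/0.7224 = 819.5 d
Total t = 130.5 + 819.5 = 950.1 d
   = 950.1 / 365 = 2.60 yr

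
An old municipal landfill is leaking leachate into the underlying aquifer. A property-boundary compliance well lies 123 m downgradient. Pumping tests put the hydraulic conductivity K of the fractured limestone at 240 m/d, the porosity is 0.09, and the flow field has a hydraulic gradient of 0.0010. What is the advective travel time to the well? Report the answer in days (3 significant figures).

Darcy flux q = K·i = 240 × 0.0010 = 0.2400 m/d
v = Ki/n = 240·0.0010/0.09 = 2.667 m/d
t = L / v = 123 / 2.667 = 46.13 d

46.1 days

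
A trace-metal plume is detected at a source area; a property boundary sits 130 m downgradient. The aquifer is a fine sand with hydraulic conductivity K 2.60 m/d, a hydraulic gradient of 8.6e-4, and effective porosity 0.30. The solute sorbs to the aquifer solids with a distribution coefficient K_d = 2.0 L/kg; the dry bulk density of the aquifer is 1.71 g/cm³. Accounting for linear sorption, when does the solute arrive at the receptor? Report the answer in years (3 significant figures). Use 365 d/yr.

593 years

Specific discharge q = 2.60 × 8.6e-4 = 0.002236 m/d
Average linear velocity = 0.002236 / 0.30 = 0.007453 m/d
Retardation R = 1 + ρ_b·K_d/n = 1 + 1.71×2.0/0.30 = 12.40
Contaminant velocity v_c = v/R = 0.007453/12.40 = 6.011e-4 m/d
t = L/v_c = 130/6.011e-4 = 216300 d
   = 216300/365 = 593 yr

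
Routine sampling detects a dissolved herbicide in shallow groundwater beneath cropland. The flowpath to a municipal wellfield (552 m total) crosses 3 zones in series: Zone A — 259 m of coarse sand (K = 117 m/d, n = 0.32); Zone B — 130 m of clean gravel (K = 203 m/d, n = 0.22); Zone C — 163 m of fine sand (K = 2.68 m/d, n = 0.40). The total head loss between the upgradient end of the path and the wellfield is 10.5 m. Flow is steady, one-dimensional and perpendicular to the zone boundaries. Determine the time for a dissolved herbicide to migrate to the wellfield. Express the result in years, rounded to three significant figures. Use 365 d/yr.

Continuity: the same q passes through each zone, so ΔH = q·Σ(L_j/K_j) — the zones act as resistances in series.
Σ(L/K) = 259/117 + 130/203 + 163/2.68 = 2.214 + 0.6404 + 60.82 = 63.67 d
q = ΔH / Σ(L/K) = 10.5 / 63.67 = 0.1649 m/d (same in every zone)
Zone A: v = q/n = 0.1649/0.32 = 0.5153 m/d → t_A = 259/0.5153 = 502.6 d
Zone B: v = q/n = 0.1649/0.22 = 0.7495 m/d → t_B = 130/0.7495 = 173.4 d
Zone C: v = q/n = 0.1649/0.40 = 0.4122 m/d → t_C = 163/0.4122 = 395.4 d
Total t = 502.6 + 173.4 + 395.4 = 1071 d
   = 1071 / 365 = 2.94 yr

2.94 years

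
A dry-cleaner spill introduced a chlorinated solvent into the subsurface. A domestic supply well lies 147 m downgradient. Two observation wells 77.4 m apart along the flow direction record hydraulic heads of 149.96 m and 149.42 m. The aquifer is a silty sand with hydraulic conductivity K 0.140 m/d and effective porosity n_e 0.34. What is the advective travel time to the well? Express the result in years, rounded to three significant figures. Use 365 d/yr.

140 years

Hydraulic gradient i = (149.96 − 149.42) / 77.4 = 0.54 / 77.4 = 0.006977
q = Ki = 0.140 × 0.006977 = 9.767e-4 m/d
v = Ki/n = 0.140·0.006977/0.34 = 0.002873 m/d
t = L / v = 147 / 0.002873 = 51170 d
   = 51170 / 365 = 140 yr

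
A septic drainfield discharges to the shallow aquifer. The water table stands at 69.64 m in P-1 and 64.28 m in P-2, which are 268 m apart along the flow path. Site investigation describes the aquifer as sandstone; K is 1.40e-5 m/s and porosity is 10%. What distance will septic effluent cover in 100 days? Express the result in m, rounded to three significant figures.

24.2 m

Hydraulic gradient i = (69.64 − 64.28) / 268 = 5.36 / 268 = 0.02000
K = 1.40e-5 m/s × 86400 s/d = 1.210 m/d
Darcy flux q = K·i = 1.210 × 0.02000 = 0.02419 m/d
Average linear velocity = 0.02419 / 0.10 = 0.2419 m/d
L = v × T = 0.2419 × 100 = 24.19 m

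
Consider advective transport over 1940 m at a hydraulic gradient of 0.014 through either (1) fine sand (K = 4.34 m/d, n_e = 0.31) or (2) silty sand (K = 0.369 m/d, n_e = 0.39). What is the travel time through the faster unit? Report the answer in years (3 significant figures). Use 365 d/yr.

27.1 years

Unit 1 (fine sand): v = 4.34×0.014/0.31 = 0.1960 m/d, t = 1940/0.1960 = 9898 d
Unit 2 (silty sand): v = 0.369×0.014/0.39 = 0.01325 m/d, t = 1940/0.01325 = 146500 d
Faster: 9898 d / 365 = 27.1 yr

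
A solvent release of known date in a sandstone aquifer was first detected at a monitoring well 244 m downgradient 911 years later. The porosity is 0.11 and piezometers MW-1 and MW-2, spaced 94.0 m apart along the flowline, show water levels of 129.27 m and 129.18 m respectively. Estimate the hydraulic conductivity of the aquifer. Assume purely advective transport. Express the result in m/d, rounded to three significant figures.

0.0843 m/d

Hydraulic gradient i = (129.27 − 129.18) / 94.0 = 0.09 / 94.0 = 9.574e-4
t = 911 years = 332500 d
v = L / t = 244 / 332500 = 7.338e-4 m/d
K = v · n / i = 7.338e-4 × 0.11 / 9.574e-4 = 0.0843 m/d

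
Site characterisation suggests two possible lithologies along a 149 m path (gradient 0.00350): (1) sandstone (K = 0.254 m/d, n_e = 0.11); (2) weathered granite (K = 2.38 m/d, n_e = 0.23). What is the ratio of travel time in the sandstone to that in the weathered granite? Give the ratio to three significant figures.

4.48

Unit 1 (sandstone): v = 0.254×0.0035/0.11 = 0.008082 m/d, t = 149/0.008082 = 18440 d
Unit 2 (weathered granite): v = 2.38×0.0035/0.23 = 0.03622 m/d, t = 149/0.03622 = 4114 d
t(sandstone) / t(weathered granite) = 18440/4114 = 4.48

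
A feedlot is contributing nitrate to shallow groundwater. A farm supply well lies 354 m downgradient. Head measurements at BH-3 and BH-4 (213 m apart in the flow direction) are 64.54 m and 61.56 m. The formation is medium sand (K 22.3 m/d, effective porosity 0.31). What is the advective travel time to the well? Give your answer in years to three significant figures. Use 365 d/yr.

Hydraulic gradient i = (64.54 − 61.56) / 213 = 2.98 / 213 = 0.01399
Specific discharge q = 22.3 × 0.01399 = 0.3120 m/d
v = Ki/n = 22.3·0.01399/0.31 = 1.006 m/d
t = L / v = 354 / 1.006 = 351.7 d
   = 351.7 / 365 = 0.964 yr

0.964 years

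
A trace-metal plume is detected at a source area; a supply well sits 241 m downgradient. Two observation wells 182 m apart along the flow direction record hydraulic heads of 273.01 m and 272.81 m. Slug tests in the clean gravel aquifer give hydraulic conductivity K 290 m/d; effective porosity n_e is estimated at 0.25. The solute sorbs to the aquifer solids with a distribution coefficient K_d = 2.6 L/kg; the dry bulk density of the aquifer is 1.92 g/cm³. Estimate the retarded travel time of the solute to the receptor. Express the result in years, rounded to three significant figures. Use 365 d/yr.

10.9 years

Hydraulic gradient i = (273.01 − 272.81) / 182 = 0.20 / 182 = 0.001099
q = Ki = 290 × 0.001099 = 0.3187 m/d
v = Ki/n = 290·0.001099/0.25 = 1.275 m/d
Retardation R = 1 + ρ_b·K_d/n = 1 + 1.92×2.6/0.25 = 20.97
Contaminant velocity v_c = v/R = 1.275/20.97 = 0.06079 m/d
t = L/v_c = 241/0.06079 = 3964 d
   = 3964/365 = 10.9 yr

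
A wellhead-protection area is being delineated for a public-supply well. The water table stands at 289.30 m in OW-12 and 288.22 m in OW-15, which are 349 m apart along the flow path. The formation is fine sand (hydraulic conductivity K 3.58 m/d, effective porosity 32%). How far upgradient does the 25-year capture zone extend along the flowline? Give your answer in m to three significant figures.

Hydraulic gradient i = (289.30 − 288.22) / 349 = 1.08 / 349 = 0.003095
q = Ki = 3.58 × 0.003095 = 0.01108 m/d
v = Ki/n = 3.58·0.003095/0.32 = 0.03462 m/d
T = 25 yr × 365 = 9125 d
L = v × T = 0.03462 × 9125 = 315.9 m

316 m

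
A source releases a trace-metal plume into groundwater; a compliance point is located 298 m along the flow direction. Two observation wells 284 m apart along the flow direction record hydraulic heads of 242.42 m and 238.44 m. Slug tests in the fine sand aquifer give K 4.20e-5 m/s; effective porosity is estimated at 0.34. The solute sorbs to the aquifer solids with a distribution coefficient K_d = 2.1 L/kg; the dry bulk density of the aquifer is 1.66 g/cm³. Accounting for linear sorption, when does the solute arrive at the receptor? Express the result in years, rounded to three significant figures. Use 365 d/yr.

Hydraulic gradient i = (242.42 − 238.44) / 284 = 3.98 / 284 = 0.01401
K = 4.20e-5 m/s × 86400 s/d = 3.629 m/d
q = Ki = 3.629 × 0.01401 = 0.05085 m/d
v = Ki/n = 3.629·0.01401/0.34 = 0.1496 m/d
Retardation R = 1 + ρ_b·K_d/n = 1 + 1.66×2.1/0.34 = 11.25
Contaminant velocity v_c = v/R = 0.1496/11.25 = 0.01329 m/d
t = L/v_c = 298/0.01329 = 22420 d
   = 22420/365 = 61.4 yr

61.4 years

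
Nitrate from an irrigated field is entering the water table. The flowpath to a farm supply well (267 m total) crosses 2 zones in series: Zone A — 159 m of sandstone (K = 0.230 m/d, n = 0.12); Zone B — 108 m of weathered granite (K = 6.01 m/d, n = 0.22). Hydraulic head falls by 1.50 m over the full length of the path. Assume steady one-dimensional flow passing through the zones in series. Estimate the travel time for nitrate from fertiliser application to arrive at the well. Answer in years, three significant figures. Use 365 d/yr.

Steady 1-D flow in series ⇒ the Darcy flux q is identical in every zone and the zone head losses add (resistances L/K in series).
Σ(L/K) = 159/0.230 + 108/6.01 = 691.3 + 17.97 = 709.3 d
q = ΔH / Σ(L/K) = 1.50 / 709.3 = 0.002115 m/d (same in every zone)
Zone A: v = q/n = 0.002115/0.12 = 0.01762 m/d → t_A = 159/0.01762 = 9022 d
Zone B: v = q/n = 0.002115/0.22 = 0.009613 m/d → t_B = 108/0.009613 = 11230 d
Total t = 9022 + 11230 = 20260 d
   = 20260 / 365 = 55.5 yr

55.5 years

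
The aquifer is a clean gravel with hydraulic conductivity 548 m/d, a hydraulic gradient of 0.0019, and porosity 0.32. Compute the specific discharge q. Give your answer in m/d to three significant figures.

Specific discharge q = 548 × 0.0019 = 1.041 m/d

1.04 m/d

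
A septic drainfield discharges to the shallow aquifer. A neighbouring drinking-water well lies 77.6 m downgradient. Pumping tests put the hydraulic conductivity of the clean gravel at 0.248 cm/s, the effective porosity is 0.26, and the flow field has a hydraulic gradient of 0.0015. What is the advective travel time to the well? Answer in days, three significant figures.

K = 0.248 cm/s × 864 = 214.3 m/d
Darcy flux q = K·i = 214.3 × 0.0015 = 0.3214 m/d
Seepage velocity v = q / n = 0.3214 / 0.26 = 1.236 m/d
t = L / v = 77.6 / 1.236 = 62.77 d

62.8 days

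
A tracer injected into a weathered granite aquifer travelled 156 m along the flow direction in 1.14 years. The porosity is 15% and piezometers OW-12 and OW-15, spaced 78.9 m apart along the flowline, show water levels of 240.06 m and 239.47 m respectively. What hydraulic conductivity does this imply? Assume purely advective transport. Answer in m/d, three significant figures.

Hydraulic gradient i = (240.06 − 239.47) / 78.9 = 0.59 / 78.9 = 0.007478
t = 1.14 years = 416.1 d
v = L / t = 156 / 416.1 = 0.3749 m/d
K = v · n / i = 0.3749 × 0.15 / 0.007478 = 7.52 m/d

7.52 m/d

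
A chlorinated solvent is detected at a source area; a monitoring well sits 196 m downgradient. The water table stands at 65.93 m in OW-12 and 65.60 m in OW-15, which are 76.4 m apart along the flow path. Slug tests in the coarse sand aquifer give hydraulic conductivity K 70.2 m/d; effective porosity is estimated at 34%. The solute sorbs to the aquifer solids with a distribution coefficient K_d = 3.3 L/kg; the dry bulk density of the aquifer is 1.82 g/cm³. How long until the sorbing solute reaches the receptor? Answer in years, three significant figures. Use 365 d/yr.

11.2 years

Hydraulic gradient i = (65.93 − 65.60) / 76.4 = 0.33 / 76.4 = 0.004319
Specific discharge q = 70.2 × 0.004319 = 0.3032 m/d
Average linear velocity = 0.3032 / 0.34 = 0.8918 m/d
Retardation R = 1 + ρ_b·K_d/n = 1 + 1.82×3.3/0.34 = 18.66
Contaminant velocity v_c = v/R = 0.8918/18.66 = 0.04778 m/d
t = L/v_c = 196/0.04778 = 4102 d
   = 4102/365 = 11.2 yr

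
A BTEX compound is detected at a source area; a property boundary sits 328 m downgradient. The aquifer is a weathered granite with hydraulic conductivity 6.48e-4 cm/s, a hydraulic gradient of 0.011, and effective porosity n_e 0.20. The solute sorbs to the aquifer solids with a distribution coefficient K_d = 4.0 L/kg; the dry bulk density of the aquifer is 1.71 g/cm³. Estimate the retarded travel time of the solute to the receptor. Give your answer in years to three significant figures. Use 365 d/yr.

K = 6.48e-4 cm/s × 864 = 0.5599 m/d
q = Ki = 0.5599 × 0.011 = 0.006159 m/d
Seepage velocity v = q / n = 0.006159 / 0.20 = 0.03079 m/d
Retardation R = 1 + ρ_b·K_d/n = 1 + 1.71×4.0/0.20 = 35.20
Contaminant velocity v_c = v/R = 0.03079/35.20 = 8.748e-4 m/d
t = L/v_c = 328/8.748e-4 = 374900 d
   = 374900/365 = 1030 yr

1030 years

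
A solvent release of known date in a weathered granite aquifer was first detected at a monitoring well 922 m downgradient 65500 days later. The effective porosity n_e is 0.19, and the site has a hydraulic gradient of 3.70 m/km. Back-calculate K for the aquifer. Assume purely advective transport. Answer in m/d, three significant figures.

0.723 m/d

v = L / t = 922 / 65500 = 0.01408 m/d
K = v · n / i = 0.01408 × 0.19 / 0.0037 = 0.723 m/d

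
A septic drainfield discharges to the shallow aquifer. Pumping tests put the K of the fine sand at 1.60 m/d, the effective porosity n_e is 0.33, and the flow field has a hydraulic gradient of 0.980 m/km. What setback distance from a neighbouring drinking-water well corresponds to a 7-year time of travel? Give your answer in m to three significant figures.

12.1 m

q = Ki = 1.60 × 9.8e-4 = 0.001568 m/d
v_s = q/n_e = 0.001568/0.33 = 0.004752 m/d
T = 7 yr × 365 = 2555 d
L = v × T = 0.004752 × 2555 = 12.14 m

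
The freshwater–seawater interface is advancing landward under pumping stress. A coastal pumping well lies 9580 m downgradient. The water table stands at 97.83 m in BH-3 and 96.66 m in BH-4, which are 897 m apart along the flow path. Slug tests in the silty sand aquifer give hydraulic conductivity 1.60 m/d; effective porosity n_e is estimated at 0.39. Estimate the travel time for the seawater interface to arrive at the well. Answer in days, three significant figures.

Hydraulic gradient i = (97.83 − 96.66) / 897 = 1.17 / 897 = 0.001304
Specific discharge q = 1.60 × 0.001304 = 0.002087 m/d
v = Ki/n = 1.60·0.001304/0.39 = 0.005351 m/d
t = L / v = 9580 / 0.005351 = 1.790e6 d

1.79e6 days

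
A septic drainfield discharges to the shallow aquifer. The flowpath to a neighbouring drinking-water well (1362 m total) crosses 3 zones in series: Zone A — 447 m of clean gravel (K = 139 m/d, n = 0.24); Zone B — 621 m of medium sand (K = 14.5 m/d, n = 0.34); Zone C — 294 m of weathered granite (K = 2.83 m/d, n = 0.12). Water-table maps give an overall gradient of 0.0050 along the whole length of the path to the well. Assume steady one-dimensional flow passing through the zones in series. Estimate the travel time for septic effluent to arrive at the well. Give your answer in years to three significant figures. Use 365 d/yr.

21.3 years

For zones in series the flux q is common to all zones; the equivalent conductivity is the harmonic (thickness-weighted) mean, K_eq = L_total / Σ(L_j/K_j).
Σ(L/K) = 447/139 + 621/14.5 + 294/2.83 = 3.216 + 42.83 + 103.9 = 149.9 d
K_eq = L_total / Σ(L/K) = 1362 / 149.9 = 9.084 m/d
q = K_eq · i = 9.084 × 0.0050 = 0.04542 m/d (same in every zone)
Zone A: v = q/n = 0.04542/0.24 = 0.1893 m/d → t_A = 447/0.1893 = 2362 d
Zone B: v = q/n = 0.04542/0.34 = 0.1336 m/d → t_B = 621/0.1336 = 4649 d
Zone C: v = q/n = 0.04542/0.12 = 0.3785 m/d → t_C = 294/0.3785 = 776.7 d
Total t = 2362 + 4649 + 776.7 = 7787 d
   = 7787 / 365 = 21.3 yr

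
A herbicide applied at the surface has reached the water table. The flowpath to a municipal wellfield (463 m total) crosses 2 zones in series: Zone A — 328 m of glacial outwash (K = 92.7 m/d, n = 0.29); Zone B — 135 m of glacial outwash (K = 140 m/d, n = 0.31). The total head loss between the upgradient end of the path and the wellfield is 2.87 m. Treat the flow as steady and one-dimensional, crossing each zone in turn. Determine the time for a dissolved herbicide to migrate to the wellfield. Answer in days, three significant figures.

Steady 1-D flow in series ⇒ the Darcy flux q is identical in every zone and the zone head losses add (resistances L/K in series).
Σ(L/K) = 328/92.7 + 135/140 = 3.538 + 0.9643 = 4.503 d
q = ΔH / Σ(L/K) = 2.87 / 4.503 = 0.6374 m/d (same in every zone)
Zone A: v = q/n = 0.6374/0.29 = 2.198 m/d → t_A = 328/2.198 = 149.2 d
Zone B: v = q/n = 0.6374/0.31 = 2.056 m/d → t_B = 135/2.056 = 65.66 d
Total t = 149.2 + 65.66 = 214.9 d

215 days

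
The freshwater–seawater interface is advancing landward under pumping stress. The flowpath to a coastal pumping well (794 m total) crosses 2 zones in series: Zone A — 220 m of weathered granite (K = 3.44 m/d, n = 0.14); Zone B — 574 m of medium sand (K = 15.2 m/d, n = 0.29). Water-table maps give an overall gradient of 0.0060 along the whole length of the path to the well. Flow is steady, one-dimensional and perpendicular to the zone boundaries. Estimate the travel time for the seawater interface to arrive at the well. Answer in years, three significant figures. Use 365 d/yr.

Steady 1-D flow in series ⇒ the Darcy flux q is identical in every zone and the zone head losses add (resistances L/K in series).
Σ(L/K) = 220/3.44 + 574/15.2 = 63.95 + 37.76 = 101.7 d
K_eq = L_total / Σ(L/K) = 794 / 101.7 = 7.806 m/d
q = K_eq · i = 7.806 × 0.0060 = 0.04684 m/d (same in every zone)
Zone A: v = q/n = 0.04684/0.14 = 0.3345 m/d → t_A = 220/0.3345 = 657.6 d
Zone B: v = q/n = 0.04684/0.29 = 0.1615 m/d → t_B = 574/0.1615 = 3554 d
Total t = 657.6 + 3554 = 4212 d
   = 4212 / 365 = 11.5 yr

11.5 years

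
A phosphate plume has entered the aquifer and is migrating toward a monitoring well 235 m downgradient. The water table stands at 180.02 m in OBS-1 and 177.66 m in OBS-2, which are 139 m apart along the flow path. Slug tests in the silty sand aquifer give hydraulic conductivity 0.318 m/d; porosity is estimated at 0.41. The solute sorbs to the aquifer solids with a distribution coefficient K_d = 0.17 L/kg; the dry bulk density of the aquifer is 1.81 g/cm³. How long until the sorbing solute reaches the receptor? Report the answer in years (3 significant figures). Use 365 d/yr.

85.6 years

Hydraulic gradient i = (180.02 − 177.66) / 139 = 2.36 / 139 = 0.01698
Darcy flux q = K·i = 0.318 × 0.01698 = 0.005399 m/d
v_s = q/n_e = 0.005399/0.41 = 0.01317 m/d
Retardation R = 1 + ρ_b·K_d/n = 1 + 1.81×0.17/0.41 = 1.750
Contaminant velocity v_c = v/R = 0.01317/1.750 = 0.007523 m/d
t = L/v_c = 235/0.007523 = 31240 d
   = 31240/365 = 85.6 yr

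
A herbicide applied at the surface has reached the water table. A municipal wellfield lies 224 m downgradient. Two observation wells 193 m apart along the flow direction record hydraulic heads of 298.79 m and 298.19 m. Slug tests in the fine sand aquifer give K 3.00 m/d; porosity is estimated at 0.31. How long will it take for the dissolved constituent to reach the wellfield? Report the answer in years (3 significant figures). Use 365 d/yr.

Hydraulic gradient i = (298.79 − 298.19) / 193 = 0.60 / 193 = 0.003109
q = Ki = 3.00 × 0.003109 = 0.009326 m/d
Seepage velocity v = q / n = 0.009326 / 0.31 = 0.03009 m/d
t = L / v = 224 / 0.03009 = 7446 d
   = 7446 / 365 = 20.4 yr

20.4 years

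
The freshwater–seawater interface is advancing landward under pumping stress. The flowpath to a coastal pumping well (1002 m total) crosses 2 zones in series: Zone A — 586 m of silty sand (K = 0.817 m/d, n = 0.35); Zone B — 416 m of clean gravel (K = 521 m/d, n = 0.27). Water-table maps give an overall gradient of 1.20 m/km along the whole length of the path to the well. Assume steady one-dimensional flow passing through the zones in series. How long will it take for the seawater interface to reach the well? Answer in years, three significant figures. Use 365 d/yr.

Continuity: the same q passes through each zone, so ΔH = q·Σ(L_j/K_j) — the zones act as resistances in series.
Σ(L/K) = 586/0.817 + 416/521 = 717.3 + 0.7985 = 718.1 d
K_eq = L_total / Σ(L/K) = 1002 / 718.1 = 1.395 m/d
q = K_eq · i = 1.395 × 0.0012 = 0.001675 m/d (same in every zone)
Zone A: v = q/n = 0.001675/0.35 = 0.004784 m/d → t_A = 586/0.004784 = 122500 d
Zone B: v = q/n = 0.001675/0.27 = 0.006202 m/d → t_B = 416/0.006202 = 67080 d
Total t = 122500 + 67080 = 189600 d
   = 189600 / 365 = 519 yr

519 years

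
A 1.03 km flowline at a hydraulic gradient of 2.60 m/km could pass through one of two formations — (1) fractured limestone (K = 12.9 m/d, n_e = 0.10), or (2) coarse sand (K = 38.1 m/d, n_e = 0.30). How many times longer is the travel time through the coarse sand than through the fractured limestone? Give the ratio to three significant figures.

Unit 1 (fractured limestone): v = 12.9×0.0026/0.10 = 0.3354 m/d, t = 1030/0.3354 = 3071 d
Unit 2 (coarse sand): v = 38.1×0.0026/0.30 = 0.3302 m/d, t = 1030/0.3302 = 3119 d
t(coarse sand) / t(fractured limestone) = 3119/3071 = 1.02

1.02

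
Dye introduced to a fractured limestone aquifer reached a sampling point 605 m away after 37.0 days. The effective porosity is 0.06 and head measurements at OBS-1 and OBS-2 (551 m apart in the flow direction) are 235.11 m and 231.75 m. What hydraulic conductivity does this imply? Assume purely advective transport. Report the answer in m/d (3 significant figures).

Hydraulic gradient i = (235.11 − 231.75) / 551 = 3.36 / 551 = 0.006098
v = L / t = 605 / 37.0 = 16.35 m/d
K = v · n / i = 16.35 × 0.06 / 0.006098 = 161 m/d

161 m/d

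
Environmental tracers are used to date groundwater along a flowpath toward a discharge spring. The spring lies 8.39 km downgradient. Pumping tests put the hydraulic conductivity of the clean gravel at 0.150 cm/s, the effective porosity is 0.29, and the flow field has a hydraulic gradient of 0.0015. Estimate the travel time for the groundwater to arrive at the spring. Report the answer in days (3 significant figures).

K = 0.150 cm/s × 864 = 129.6 m/d
Darcy flux q = K·i = 129.6 × 0.0015 = 0.1944 m/d
Average linear velocity = 0.1944 / 0.29 = 0.6703 m/d
L = 8.39 km = 8390 m
t = L / v = 8390 / 0.6703 = 12520 d

12500 days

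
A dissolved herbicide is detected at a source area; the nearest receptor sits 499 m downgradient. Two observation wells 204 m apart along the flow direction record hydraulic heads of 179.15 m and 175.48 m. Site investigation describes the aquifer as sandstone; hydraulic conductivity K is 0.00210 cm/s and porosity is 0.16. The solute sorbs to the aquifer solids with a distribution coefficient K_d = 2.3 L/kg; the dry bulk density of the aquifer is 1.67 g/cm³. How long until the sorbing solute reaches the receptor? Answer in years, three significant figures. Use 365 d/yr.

Hydraulic gradient i = (179.15 − 175.48) / 204 = 3.67 / 204 = 0.01799
K = 0.00210 cm/s × 864 = 1.814 m/d
Specific discharge q = 1.814 × 0.01799 = 0.03264 m/d
v_s = q/n_e = 0.03264/0.16 = 0.2040 m/d
Retardation R = 1 + ρ_b·K_d/n = 1 + 1.67×2.3/0.16 = 25.01
Contaminant velocity v_c = v/R = 0.2040/25.01 = 0.008158 m/d
t = L/v_c = 499/0.008158 = 61160 d
   = 61160/365 = 168 yr

168 years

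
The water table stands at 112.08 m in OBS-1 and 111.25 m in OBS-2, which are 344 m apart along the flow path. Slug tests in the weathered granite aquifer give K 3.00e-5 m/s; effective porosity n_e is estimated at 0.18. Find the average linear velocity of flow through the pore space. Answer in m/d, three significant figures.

0.0347 m/d

Hydraulic gradient i = (112.08 − 111.25) / 344 = 0.83 / 344 = 0.002413
K = 3.00e-5 m/s × 86400 s/d = 2.592 m/d
Specific discharge q = 2.592 × 0.002413 = 0.006254 m/d
v = Ki/n = 2.592·0.002413/0.18 = 0.03474 m/d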